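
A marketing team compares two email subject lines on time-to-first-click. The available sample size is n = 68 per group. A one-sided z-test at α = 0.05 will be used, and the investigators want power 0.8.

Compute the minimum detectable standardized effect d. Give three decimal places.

d ≈ 0.426

Need Φ(δ − 1.645) = 0.8, so δ = 1.645 + 0.842 = 2.486.
δ = d·√(n/2) ⇒ d = δ/√(n/2) = 2.486/√(68/2) = 0.4264.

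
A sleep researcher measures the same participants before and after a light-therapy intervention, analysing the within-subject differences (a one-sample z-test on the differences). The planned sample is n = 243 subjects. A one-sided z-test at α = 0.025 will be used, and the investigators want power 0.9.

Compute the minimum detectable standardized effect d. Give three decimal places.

d ≈ 0.208

Required noncentrality: δ = z_{0.025} + z_{0.10} = 1.960 + 1.282 = 3.242.
δ = d·√n ⇒ d = δ/√n = 3.242/√243 = 0.2079.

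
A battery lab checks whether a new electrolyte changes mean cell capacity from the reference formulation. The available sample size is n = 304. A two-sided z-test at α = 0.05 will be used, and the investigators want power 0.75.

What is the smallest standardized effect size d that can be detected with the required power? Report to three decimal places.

Required noncentrality: δ = z_{0.025} + z_{0.25} = 1.960 + 0.674 = 2.634.
(The second rejection-region term Φ(−δ − z_{α/2}) is negligible and dropped.)
δ = d·√n ⇒ d = δ/√n = 2.634/√304 = 0.1511.

d ≈ 0.151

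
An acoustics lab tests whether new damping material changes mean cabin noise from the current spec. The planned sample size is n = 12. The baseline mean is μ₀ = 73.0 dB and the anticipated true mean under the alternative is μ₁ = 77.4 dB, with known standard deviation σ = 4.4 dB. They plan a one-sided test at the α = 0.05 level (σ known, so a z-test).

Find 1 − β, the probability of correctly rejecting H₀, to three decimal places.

Standardized effect: d = |μ₁ − μ₀| / σ = |77.4 − 73.0| / 4.4 = 1.0000
Noncentrality parameter: δ = d·√n = 1.0000 × √12 = 3.4641
One-sided α = 0.05 → critical value z_{0.05} = 1.645.
Power = P(Z > 1.645 − δ) = Φ(1.819) = 0.9656.

Power ≈ 0.966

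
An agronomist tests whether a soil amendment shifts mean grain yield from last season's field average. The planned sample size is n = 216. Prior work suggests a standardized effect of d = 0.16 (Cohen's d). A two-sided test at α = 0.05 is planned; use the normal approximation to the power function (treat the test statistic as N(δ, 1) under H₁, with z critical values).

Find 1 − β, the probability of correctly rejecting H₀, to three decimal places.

Noncentrality parameter: δ = d·√n = 0.16 × √216 = 2.3515
Critical value for a two-sided test at α = 0.05: z_{α/2} = 1.960.
Power = Φ(δ − 1.960) + Φ(−δ − 1.960) = Φ(0.392) + Φ(-4.311) = 0.6523 + 0.0000 = 0.6523.

Power ≈ 0.652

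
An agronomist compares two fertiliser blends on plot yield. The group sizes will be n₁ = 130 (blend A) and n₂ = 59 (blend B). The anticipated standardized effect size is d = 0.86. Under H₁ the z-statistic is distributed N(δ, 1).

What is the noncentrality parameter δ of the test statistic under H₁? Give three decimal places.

δ ≈ 5.479

δ = d / √(1/n₁ + 1/n₂) = 0.86 / √(1/130 + 1/59) = 5.4785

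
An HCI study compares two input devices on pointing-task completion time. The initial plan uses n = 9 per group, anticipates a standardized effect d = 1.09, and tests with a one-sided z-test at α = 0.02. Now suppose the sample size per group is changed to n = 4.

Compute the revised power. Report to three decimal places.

With n = 4 per group: δ = d·√(n/2) = 1.09 × √(4/2) = 1.5415. Critical value z_{0.02} = 2.054.
Revised power = Φ(δ − 2.054) = Φ(-0.512) = 0.3042.

Power ≈ 0.304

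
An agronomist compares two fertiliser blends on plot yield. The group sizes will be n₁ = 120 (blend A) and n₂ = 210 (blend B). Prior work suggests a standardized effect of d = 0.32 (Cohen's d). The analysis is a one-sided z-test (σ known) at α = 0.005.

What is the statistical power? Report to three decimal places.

Power ≈ 0.587

Noncentrality parameter: δ = d / √(1/n₁ + 1/n₂) = 0.32 / √(1/120 + 1/210) = 2.7964
Critical value for a one-sided test at α = 0.005: z_α = 2.576.
Power = P(Z > 2.576 − δ) = Φ(0.221) = 0.5873.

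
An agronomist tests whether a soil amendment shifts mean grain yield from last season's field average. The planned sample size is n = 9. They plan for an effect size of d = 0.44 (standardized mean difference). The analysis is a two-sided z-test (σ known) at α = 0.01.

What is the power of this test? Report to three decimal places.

Power ≈ 0.105

Noncentrality parameter: δ = d·√n = 0.44 × √9 = 1.3200
Two-sided α = 0.01 → critical value z_{0.005} = 2.576.
Power = Φ(δ − 2.576) + Φ(−δ − 2.576) = Φ(-1.256) + Φ(-3.896) = 0.1046 + 0.0000 = 0.1046.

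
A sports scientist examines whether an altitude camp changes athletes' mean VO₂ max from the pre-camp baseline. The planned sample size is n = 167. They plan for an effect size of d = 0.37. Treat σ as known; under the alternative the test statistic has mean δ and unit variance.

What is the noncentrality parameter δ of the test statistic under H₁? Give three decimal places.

δ ≈ 4.781

The noncentrality parameter scales effect size by the design's sample-size factor: δ = d·√n = 0.37 × √167 = 4.7815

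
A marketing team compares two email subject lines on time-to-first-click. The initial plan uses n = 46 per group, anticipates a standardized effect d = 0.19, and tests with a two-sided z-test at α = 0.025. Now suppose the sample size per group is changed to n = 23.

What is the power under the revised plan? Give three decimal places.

Power ≈ 0.057

With n = 23 per group: δ = d·√(n/2) = 0.19 × √(23/2) = 0.6443. Critical value z_{0.0125} = 2.241.
Revised power = Φ(δ − 2.241) + Φ(−δ − 2.241) = Φ(-1.597) + Φ(-2.886) = 0.0551 + 0.0020 = 0.0571.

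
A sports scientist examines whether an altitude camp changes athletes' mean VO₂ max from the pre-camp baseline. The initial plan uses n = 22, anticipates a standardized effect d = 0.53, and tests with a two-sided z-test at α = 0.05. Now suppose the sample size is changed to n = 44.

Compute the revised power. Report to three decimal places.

With n = 44: δ = d·√n = 0.53 × √44 = 3.5156. Critical value z_{0.025} = 1.960.
Revised power = Φ(δ − 1.960) + Φ(−δ − 1.960) = Φ(1.556) + Φ(-5.476) = 0.9401 + 0.0000 = 0.9401.

Power ≈ 0.940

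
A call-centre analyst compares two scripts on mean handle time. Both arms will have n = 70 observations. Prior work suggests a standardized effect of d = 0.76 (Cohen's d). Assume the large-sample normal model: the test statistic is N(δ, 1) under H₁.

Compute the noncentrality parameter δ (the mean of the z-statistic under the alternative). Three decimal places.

The noncentrality parameter scales effect size by the design's sample-size factor: δ = d·√(n/2) = 0.76 × √(70/2) = 4.4962

δ ≈ 4.496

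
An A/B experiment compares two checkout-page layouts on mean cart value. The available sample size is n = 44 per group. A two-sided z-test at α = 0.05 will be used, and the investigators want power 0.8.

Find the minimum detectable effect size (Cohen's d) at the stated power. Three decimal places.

d ≈ 0.597

Required noncentrality: δ = z_{0.025} + z_{0.20} = 1.960 + 0.842 = 2.802.
(The second rejection-region term Φ(−δ − z_{α/2}) is negligible and dropped.)
δ = d·√(n/2) ⇒ d = δ/√(n/2) = 2.802/√(44/2) = 0.5973.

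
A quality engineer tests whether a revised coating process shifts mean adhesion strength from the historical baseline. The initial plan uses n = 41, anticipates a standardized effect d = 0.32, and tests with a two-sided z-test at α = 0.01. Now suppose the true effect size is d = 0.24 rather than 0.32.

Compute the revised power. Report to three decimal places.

Power ≈ 0.149

With d = 0.24: δ = d·√n = 0.24 × √41 = 1.5367. Critical value z_{0.005} = 2.576.
Revised power = Φ(δ − 2.576) + Φ(−δ − 2.576) = Φ(-1.039) + Φ(-4.113) = 0.1494 + 0.0000 = 0.1494.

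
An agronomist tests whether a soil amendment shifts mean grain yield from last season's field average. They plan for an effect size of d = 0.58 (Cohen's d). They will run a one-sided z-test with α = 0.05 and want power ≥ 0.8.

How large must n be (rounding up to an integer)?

For power 0.8 need Φ(δ − z_{0.05}) = 0.8, so δ = z_{0.05} + z_{0.20} = 1.645 + 0.842 = 2.486.
δ = d·√n ⇒ n = (δ/d)² = (2.486 / 0.58)² = 18.38.
Round up to the next whole unit.

n = 19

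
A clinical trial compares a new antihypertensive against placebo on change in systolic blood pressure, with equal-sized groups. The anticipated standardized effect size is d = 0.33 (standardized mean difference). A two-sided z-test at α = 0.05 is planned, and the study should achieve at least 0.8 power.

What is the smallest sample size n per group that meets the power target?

Set Φ(δ − 1.960) = 0.8; then δ − 1.960 = Φ⁻¹(0.8) = 0.842, giving δ = 2.802.
(The Φ(−δ − z_{α/2}) term is vanishingly small for δ > 0 and is dropped in the standard sample-size formula.)
δ = d·√(n/2) ⇒ n = 2(δ/d)² = 2 × (2.802 / 0.33)² = 144.15.
Rounding up, n = 145 per group.

n = 145 per group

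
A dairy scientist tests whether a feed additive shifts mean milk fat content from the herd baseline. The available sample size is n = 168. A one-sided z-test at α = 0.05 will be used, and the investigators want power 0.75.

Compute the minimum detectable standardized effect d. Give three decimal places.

d ≈ 0.179

Required noncentrality: δ = z_{0.05} + z_{0.25} = 1.645 + 0.674 = 2.319.
δ = d·√n ⇒ d = δ/√n = 2.319/√168 = 0.1789.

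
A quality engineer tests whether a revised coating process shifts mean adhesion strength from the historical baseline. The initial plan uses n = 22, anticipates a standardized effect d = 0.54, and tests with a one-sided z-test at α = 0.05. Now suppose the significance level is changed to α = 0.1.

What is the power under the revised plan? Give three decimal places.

Power ≈ 0.895

δ = d·√n = 0.54 × √22 = 2.5328 (unchanged). New critical value: z_{0.1} = 1.282.
Revised power = Φ(δ − 1.282) = Φ(1.251) = 0.8946.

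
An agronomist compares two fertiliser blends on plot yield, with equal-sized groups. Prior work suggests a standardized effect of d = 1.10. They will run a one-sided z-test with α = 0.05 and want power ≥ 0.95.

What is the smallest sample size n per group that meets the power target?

n = 18 per group

For power 0.95 need Φ(δ − z_{0.05}) = 0.95, so δ = z_{0.05} + z_{0.05} = 1.645 + 1.645 = 3.290.
δ = d·√(n/2) ⇒ n = 2(δ/d)² = 2 × (3.290 / 1.10)² = 17.89.
Rounding up, n = 18 per group.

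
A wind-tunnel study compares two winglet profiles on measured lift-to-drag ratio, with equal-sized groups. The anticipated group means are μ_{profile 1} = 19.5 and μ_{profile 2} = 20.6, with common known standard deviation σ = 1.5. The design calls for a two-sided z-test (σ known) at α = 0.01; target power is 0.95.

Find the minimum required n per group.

Standardized effect: d = |μ_{profile 1} − μ_{profile 2}| / σ = |19.5 − 20.6| / 1.5 = 0.7333
Set Φ(δ − 2.576) = 0.95; then δ − 2.576 = Φ⁻¹(0.95) = 1.645, giving δ = 4.221.
(The Φ(−δ − z_{α/2}) term is vanishingly small for δ > 0 and is dropped in the standard sample-size formula.)
δ = d·√(n/2) ⇒ n = 2(δ/d)² = 2 × (4.221 / 0.7333)² = 66.25.
Rounding up, n = 67 per group.

n = 67 per group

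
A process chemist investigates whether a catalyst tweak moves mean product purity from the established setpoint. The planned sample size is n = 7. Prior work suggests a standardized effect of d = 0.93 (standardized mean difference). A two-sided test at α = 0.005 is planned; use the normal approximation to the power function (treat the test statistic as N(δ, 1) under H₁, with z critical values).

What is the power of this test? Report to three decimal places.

Noncentrality parameter: δ = d·√n = 0.93 × √7 = 2.4605
Two-sided α = 0.005 → critical value z_{0.0025} = 2.807.
Power = Φ(δ − 2.807) + Φ(−δ − 2.807) = Φ(-0.346) + Φ(-5.268) = 0.3645 + 0.0000 = 0.3645.

Power ≈ 0.364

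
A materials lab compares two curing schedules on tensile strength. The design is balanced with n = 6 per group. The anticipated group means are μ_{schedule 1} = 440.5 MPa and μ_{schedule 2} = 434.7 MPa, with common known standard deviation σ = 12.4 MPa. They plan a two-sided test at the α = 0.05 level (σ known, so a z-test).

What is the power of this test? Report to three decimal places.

Power ≈ 0.128

Standardized effect: d = |μ_{schedule 1} − μ_{schedule 2}| / σ = |440.5 − 434.7| / 12.4 = 0.4677
Noncentrality parameter: δ = d·√(n/2) = 0.4677 × √(6/2) = 0.8102
Two-sided α = 0.05 → critical value z_{0.025} = 1.960.
Power = Φ(δ − 1.960) + Φ(−δ − 1.960) = Φ(-1.150) + Φ(-2.770) = 0.1251 + 0.0028 = 0.1279.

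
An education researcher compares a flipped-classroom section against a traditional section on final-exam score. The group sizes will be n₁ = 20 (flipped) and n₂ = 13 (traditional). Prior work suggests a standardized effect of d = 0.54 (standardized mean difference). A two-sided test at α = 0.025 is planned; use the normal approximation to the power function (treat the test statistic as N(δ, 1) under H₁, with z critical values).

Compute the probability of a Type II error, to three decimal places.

Noncentrality parameter: δ = d / √(1/n₁ + 1/n₂) = 0.54 / √(1/20 + 1/13) = 1.5157
Two-sided α = 0.025 → critical value z_{0.0125} = 2.241.
Power = Φ(δ − 2.241) + Φ(−δ − 2.241) = Φ(-0.726) + Φ(-3.757) = 0.2340 + 0.0001 = 0.2341.
Type II error: β = 1 − power = 1 − 0.2341 = 0.7659.

β ≈ 0.766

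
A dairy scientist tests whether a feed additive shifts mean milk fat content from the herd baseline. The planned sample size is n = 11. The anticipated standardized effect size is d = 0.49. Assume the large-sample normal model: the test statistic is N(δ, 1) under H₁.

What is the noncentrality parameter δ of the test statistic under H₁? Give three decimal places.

δ = d·√n = 0.49 × √11 = 1.6251

δ ≈ 1.625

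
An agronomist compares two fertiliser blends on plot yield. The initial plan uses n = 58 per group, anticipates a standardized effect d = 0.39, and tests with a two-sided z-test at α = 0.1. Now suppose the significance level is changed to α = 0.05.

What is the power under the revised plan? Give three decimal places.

δ = d·√(n/2) = 0.39 × √(58/2) = 2.1002 (unchanged). New critical value: z_{0.025} = 1.960.
Revised power = Φ(δ − 1.960) + Φ(−δ − 1.960) = Φ(0.140) + Φ(-4.060) = 0.5558 + 0.0000 = 0.5558.

Power ≈ 0.556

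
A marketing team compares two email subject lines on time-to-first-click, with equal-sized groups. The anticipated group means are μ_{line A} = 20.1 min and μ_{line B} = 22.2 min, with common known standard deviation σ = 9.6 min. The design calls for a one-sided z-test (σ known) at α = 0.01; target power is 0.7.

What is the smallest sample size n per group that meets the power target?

Standardized effect: d = |μ_{line A} − μ_{line B}| / σ = |20.1 − 22.2| / 9.6 = 0.2188
For power 0.7 need Φ(δ − z_{0.01}) = 0.7, so δ = z_{0.01} + z_{0.30} = 2.326 + 0.524 = 2.851.
δ = d·√(n/2) ⇒ n = 2(δ/d)² = 2 × (2.851 / 0.2188)² = 339.67.
Rounding up, n = 340 per group.

n = 340 per group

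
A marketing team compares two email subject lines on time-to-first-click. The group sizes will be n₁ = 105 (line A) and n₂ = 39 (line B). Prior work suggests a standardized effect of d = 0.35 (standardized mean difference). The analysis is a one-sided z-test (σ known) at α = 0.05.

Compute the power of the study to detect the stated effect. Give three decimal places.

Power ≈ 0.588

Noncentrality parameter: δ = d / √(1/n₁ + 1/n₂) = 0.35 / √(1/105 + 1/39) = 1.8664
One-sided α = 0.05 → critical value z_{0.05} = 1.645.
Power = P(Z > 1.645 − δ) = Φ(0.222) = 0.5877.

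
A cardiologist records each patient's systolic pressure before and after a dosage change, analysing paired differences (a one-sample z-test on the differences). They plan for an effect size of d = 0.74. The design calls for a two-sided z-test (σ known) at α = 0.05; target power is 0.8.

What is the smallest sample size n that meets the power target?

Set Φ(δ − 1.960) = 0.8; then δ − 1.960 = Φ⁻¹(0.8) = 0.842, giving δ = 2.802.
(For δ > 0 the lower-tail rejection region contributes negligibly to power, so the one-term inversion is standard.)
δ = d·√n ⇒ n = (δ/d)² = (2.802 / 0.74)² = 14.33.
Round up to the next whole unit.

n = 15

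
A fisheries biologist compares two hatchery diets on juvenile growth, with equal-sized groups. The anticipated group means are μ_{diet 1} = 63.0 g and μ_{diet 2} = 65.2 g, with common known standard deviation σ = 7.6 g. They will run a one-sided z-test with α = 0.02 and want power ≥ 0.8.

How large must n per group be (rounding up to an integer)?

n = 201 per group

Standardized effect: d = |μ_{diet 1} − μ_{diet 2}| / σ = |63.0 − 65.2| / 7.6 = 0.2895
For power 0.8 need Φ(δ − z_{0.02}) = 0.8, so δ = z_{0.02} + z_{0.20} = 2.054 + 0.842 = 2.895.
δ = d·√(n/2) ⇒ n = 2(δ/d)² = 2 × (2.895 / 0.2895)² = 200.09.
Rounding up, n = 201 per group.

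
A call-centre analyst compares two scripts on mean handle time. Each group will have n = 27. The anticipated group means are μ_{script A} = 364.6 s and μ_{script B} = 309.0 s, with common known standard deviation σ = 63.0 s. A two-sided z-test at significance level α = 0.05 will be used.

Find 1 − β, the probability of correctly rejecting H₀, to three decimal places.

Power ≈ 0.900

Standardized effect: d = |μ_{script A} − μ_{script B}| / σ = |364.6 − 309.0| / 63.0 = 0.8825
Noncentrality parameter: δ = d·√(n/2) = 0.8825 × √(27/2) = 3.2427
Two-sided α = 0.05 → critical value z_{0.025} = 1.960.
Power = Φ(δ − 1.960) + Φ(−δ − 1.960) = Φ(1.283) + Φ(-5.203) = 0.9002 + 0.0000 = 0.9002.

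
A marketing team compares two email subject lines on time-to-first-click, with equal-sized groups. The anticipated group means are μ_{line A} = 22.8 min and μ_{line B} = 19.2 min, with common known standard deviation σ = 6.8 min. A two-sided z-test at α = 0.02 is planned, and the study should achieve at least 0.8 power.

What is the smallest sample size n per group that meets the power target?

Standardized effect: d = |μ_{line A} − μ_{line B}| / σ = |22.8 − 19.2| / 6.8 = 0.5294
For power 0.8 need Φ(δ − z_{0.01}) = 0.8, so δ = z_{0.01} + z_{0.20} = 2.326 + 0.842 = 3.168.
(The Φ(−δ − z_{α/2}) term is vanishingly small for δ > 0 and is dropped in the standard sample-size formula.)
δ = d·√(n/2) ⇒ n = 2(δ/d)² = 2 × (3.168 / 0.5294)² = 71.62.
Round up to the next whole unit.

n = 72 per group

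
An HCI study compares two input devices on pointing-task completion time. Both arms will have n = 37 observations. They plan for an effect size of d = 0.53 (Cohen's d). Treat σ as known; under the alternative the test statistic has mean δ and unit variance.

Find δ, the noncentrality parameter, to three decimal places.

δ ≈ 2.280

δ = d·√(n/2) = 0.53 × √(37/2) = 2.2796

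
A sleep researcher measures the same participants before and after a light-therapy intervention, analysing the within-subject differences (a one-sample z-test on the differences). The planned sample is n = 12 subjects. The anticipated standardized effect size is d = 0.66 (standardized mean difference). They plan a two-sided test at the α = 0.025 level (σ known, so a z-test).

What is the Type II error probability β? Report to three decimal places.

Noncentrality parameter: δ = d·√n = 0.66 × √12 = 2.2863
Critical value for a two-sided test at α = 0.025: z_{α/2} = 2.241.
Power = Φ(δ − 2.241) + Φ(−δ − 2.241) = Φ(0.045) + Φ(-4.528) = 0.5179 + 0.0000 = 0.5179.
Type II error: β = 1 − power = 1 − 0.5179 = 0.4821.

β ≈ 0.482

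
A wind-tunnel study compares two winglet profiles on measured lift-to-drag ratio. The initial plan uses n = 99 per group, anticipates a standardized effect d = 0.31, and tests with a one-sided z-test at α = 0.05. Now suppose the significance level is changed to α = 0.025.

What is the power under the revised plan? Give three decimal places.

Power ≈ 0.587

δ = d·√(n/2) = 0.31 × √(99/2) = 2.1810 (unchanged). New critical value: z_{0.025} = 1.960.
Revised power = Φ(δ − 1.960) = Φ(0.221) = 0.5875.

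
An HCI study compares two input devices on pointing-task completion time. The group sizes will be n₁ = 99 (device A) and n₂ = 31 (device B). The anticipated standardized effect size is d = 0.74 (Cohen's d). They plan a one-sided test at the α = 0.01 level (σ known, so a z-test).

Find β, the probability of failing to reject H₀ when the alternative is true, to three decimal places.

Noncentrality parameter: δ = d / √(1/n₁ + 1/n₂) = 0.74 / √(1/99 + 1/31) = 3.5955
One-sided α = 0.01 → critical value z_{0.01} = 2.326.
Power = Φ(δ − 2.326) = Φ(1.269) = 0.8978.
Type II error: β = 1 − power = 1 − 0.8978 = 0.1022.

β ≈ 0.102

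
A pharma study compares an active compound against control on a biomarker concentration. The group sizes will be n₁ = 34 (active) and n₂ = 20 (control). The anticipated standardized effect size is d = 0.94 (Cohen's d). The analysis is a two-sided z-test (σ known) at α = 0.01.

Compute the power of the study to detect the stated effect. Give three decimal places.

Noncentrality parameter: δ = d / √(1/n₁ + 1/n₂) = 0.94 / √(1/34 + 1/20) = 3.3357
Critical value for a two-sided test at α = 0.01: z_{α/2} = 2.576.
Power = Φ(δ − 2.576) + Φ(−δ − 2.576) = Φ(0.760) + Φ(-5.912) = 0.7763 + 0.0000 = 0.7763.

Power ≈ 0.776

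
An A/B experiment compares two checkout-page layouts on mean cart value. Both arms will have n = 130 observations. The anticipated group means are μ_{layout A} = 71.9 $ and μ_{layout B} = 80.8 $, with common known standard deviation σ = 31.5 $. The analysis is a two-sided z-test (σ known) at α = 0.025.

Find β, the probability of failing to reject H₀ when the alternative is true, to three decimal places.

Standardized effect: d = |μ_{layout A} − μ_{layout B}| / σ = |71.9 − 80.8| / 31.5 = 0.2825
Noncentrality parameter: δ = d·√(n/2) = 0.2825 × √(130/2) = 2.2779
Critical value for a two-sided test at α = 0.025: z_{α/2} = 2.241.
Power = Φ(δ − 2.241) + Φ(−δ − 2.241) = Φ(0.037) + Φ(-4.519) = 0.5146 + 0.0000 = 0.5146.
Type II error: β = 1 − power = 1 − 0.5146 = 0.4854.

β ≈ 0.485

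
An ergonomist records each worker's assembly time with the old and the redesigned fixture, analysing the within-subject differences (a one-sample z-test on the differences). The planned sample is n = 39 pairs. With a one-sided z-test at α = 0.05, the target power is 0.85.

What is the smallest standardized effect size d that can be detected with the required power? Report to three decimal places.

Need Φ(δ − 1.645) = 0.85, so δ = 1.645 + 1.036 = 2.681.
δ = d·√n ⇒ d = δ/√n = 2.681/√39 = 0.4293.

d ≈ 0.429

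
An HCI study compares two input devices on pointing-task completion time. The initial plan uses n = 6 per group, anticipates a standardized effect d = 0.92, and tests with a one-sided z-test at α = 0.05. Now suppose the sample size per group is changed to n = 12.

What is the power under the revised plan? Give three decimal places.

With n = 12 per group: δ = d·√(n/2) = 0.92 × √(12/2) = 2.2535. Critical value z_{0.05} = 1.645.
Revised power = Φ(δ − 1.645) = Φ(0.609) = 0.7286.

Power ≈ 0.729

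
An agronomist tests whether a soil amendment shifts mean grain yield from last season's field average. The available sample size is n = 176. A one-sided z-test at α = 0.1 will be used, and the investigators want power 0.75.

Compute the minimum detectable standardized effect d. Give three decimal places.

Required noncentrality: δ = z_{0.1} + z_{0.25} = 1.282 + 0.674 = 1.956.
δ = d·√n ⇒ d = δ/√n = 1.956/√176 = 0.1474.

d ≈ 0.147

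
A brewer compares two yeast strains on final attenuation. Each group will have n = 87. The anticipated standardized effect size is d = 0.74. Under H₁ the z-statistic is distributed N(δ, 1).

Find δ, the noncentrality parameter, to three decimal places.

δ = d·√(n/2) = 0.74 × √(87/2) = 4.8806

δ ≈ 4.881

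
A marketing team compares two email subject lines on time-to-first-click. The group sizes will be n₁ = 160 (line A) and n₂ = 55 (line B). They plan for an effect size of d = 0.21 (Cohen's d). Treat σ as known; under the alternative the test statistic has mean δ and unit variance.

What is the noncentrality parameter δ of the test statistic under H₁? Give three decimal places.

The noncentrality parameter scales effect size by the design's sample-size factor: δ = d / √(1/n₁ + 1/n₂) = 0.21 / √(1/160 + 1/55) = 1.3435

δ ≈ 1.344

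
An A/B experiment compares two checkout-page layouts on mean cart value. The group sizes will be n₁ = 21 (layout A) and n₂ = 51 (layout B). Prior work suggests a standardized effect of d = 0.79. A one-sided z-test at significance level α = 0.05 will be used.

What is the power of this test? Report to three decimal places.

Power ≈ 0.920

Noncentrality parameter: δ = d / √(1/n₁ + 1/n₂) = 0.79 / √(1/21 + 1/51) = 3.0469
One-sided α = 0.05 → critical value z_{0.05} = 1.645.
Power = P(Z > 1.645 − δ) = Φ(1.402) = 0.9195.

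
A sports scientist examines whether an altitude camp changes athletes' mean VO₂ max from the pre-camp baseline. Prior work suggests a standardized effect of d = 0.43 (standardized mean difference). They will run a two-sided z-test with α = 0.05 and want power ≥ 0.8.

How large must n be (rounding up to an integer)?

For power 0.8 need Φ(δ − z_{0.025}) = 0.8, so δ = z_{0.025} + z_{0.20} = 1.960 + 0.842 = 2.802.
(The Φ(−δ − z_{α/2}) term is vanishingly small for δ > 0 and is dropped in the standard sample-size formula.)
δ = d·√n ⇒ n = (δ/d)² = (2.802 / 0.43)² = 42.45.
Round up to the next whole unit.

n = 43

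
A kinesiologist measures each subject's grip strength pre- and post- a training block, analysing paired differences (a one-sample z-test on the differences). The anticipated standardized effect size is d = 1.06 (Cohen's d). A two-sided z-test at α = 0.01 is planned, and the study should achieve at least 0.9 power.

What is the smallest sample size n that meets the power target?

For power 0.9 need Φ(δ − z_{0.005}) = 0.9, so δ = z_{0.005} + z_{0.10} = 2.576 + 1.282 = 3.857.
(Ignoring the negligible lower-tail rejection probability gives the usual closed-form inversion.)
δ = d·√n ⇒ n = (δ/d)² = (3.857 / 1.06)² = 13.24.
Round up to the next whole unit.

n = 14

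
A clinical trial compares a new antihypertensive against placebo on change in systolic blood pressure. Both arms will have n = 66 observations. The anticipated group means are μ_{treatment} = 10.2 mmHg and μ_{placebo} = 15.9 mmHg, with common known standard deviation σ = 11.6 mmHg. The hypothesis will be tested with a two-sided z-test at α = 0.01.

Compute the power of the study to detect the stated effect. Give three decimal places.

Standardized effect: d = |μ_{treatment} − μ_{placebo}| / σ = |10.2 − 15.9| / 11.6 = 0.4914
Noncentrality parameter: δ = d·√(n/2) = 0.4914 × √(66/2) = 2.8228
Two-sided α = 0.01 → critical value z_{0.005} = 2.576.
Power = Φ(δ − 2.576) + Φ(−δ − 2.576) = Φ(0.247) + Φ(-5.399) = 0.5975 + 0.0000 = 0.5975.

Power ≈ 0.598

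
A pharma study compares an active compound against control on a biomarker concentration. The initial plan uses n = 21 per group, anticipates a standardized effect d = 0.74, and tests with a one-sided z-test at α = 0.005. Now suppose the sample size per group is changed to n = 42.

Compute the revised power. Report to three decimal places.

Power ≈ 0.793

With n = 42 per group: δ = d·√(n/2) = 0.74 × √(42/2) = 3.3911. Critical value z_{0.005} = 2.576.
Revised power = P(Z > 2.576 − δ) = Φ(0.815) = 0.7925.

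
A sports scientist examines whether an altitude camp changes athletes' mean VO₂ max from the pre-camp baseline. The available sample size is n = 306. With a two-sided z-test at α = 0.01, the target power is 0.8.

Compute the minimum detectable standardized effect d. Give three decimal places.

Need Φ(δ − 2.576) = 0.8, so δ = 2.576 + 0.842 = 3.417.
(Lower-tail contribution to power is negligible for δ > 0.)
δ = d·√n ⇒ d = δ/√n = 3.417/√306 = 0.1954.

d ≈ 0.195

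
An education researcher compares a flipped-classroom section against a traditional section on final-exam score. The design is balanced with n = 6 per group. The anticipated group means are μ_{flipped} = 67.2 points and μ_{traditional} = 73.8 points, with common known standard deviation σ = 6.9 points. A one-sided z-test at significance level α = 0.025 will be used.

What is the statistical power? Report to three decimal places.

Standardized effect: d = |μ_{flipped} − μ_{traditional}| / σ = |67.2 − 73.8| / 6.9 = 0.9565
Noncentrality parameter: δ = d·√(n/2) = 0.9565 × √(6/2) = 1.6567
One-sided α = 0.025 → critical value z_{0.025} = 1.960.
Power = Φ(δ − 1.960) = Φ(-0.303) = 0.3809.

Power ≈ 0.381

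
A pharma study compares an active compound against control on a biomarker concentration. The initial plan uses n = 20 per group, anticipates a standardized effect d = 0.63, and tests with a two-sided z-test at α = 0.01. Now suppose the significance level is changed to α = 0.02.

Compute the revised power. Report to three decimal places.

Power ≈ 0.369

δ = d·√(n/2) = 0.63 × √(20/2) = 1.9922 (unchanged). New critical value: z_{0.01} = 2.326.
Revised power = Φ(δ − 2.326) + Φ(−δ − 2.326) = Φ(-0.334) + Φ(-4.319) = 0.3691 + 0.0000 = 0.3692.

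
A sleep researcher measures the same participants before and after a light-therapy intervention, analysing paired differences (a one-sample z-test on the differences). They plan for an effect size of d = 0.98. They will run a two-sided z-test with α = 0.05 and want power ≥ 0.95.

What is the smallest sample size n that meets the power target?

n = 14

Set Φ(δ − 1.960) = 0.95; then δ − 1.960 = Φ⁻¹(0.95) = 1.645, giving δ = 3.605.
(The Φ(−δ − z_{α/2}) term is vanishingly small for δ > 0 and is dropped in the standard sample-size formula.)
δ = d·√n ⇒ n = (δ/d)² = (3.605 / 0.98)² = 13.53.
Rounding up, n = 14.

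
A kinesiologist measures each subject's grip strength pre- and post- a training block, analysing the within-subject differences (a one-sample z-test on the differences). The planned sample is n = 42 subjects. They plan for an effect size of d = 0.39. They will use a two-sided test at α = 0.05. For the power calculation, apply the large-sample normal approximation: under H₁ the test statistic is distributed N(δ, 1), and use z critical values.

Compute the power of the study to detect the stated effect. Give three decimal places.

Power ≈ 0.715

Noncentrality parameter: δ = d·√n = 0.39 × √42 = 2.5275
Two-sided α = 0.05 → critical value z_{0.025} = 1.960.
Power = Φ(δ − 1.960) + Φ(−δ − 1.960) = Φ(0.568) + Φ(-4.487) = 0.7148 + 0.0000 = 0.7148.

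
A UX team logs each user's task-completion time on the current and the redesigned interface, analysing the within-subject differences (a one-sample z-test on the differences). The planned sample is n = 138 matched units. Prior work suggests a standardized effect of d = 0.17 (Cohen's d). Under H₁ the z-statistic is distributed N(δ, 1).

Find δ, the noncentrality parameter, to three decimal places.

δ = d·√n = 0.17 × √138 = 1.9970

δ ≈ 1.997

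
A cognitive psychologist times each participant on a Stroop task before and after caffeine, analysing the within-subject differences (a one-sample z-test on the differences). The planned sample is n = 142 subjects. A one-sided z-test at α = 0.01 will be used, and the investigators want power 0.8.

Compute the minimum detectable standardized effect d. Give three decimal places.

d ≈ 0.266

Required noncentrality: δ = z_{0.01} + z_{0.20} = 2.326 + 0.842 = 3.168.
δ = d·√n ⇒ d = δ/√n = 3.168/√142 = 0.2659.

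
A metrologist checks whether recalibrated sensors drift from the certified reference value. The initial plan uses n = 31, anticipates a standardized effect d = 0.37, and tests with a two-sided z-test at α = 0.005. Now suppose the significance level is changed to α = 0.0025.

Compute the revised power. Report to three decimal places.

δ = d·√n = 0.37 × √31 = 2.0601 (unchanged). New critical value: z_{0.0013} = 3.023.
Revised power = Φ(δ − 3.023) + Φ(−δ − 3.023) = Φ(-0.963) + Φ(-5.083) = 0.1677 + 0.0000 = 0.1677.

Power ≈ 0.168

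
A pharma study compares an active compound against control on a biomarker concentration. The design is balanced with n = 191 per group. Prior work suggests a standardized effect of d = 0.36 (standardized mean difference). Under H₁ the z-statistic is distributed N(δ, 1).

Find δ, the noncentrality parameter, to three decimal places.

δ = d·√(n/2) = 0.36 × √(191/2) = 3.5181

δ ≈ 3.518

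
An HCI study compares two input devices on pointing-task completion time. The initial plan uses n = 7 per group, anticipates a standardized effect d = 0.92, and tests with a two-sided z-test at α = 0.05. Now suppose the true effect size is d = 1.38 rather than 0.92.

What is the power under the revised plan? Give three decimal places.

With d = 1.38: δ = d·√(n/2) = 1.38 × √(7/2) = 2.5817. Critical value z_{0.025} = 1.960.
Revised power = Φ(δ − 1.960) + Φ(−δ − 1.960) = Φ(0.622) + Φ(-4.542) = 0.7330 + 0.0000 = 0.7330.

Power ≈ 0.733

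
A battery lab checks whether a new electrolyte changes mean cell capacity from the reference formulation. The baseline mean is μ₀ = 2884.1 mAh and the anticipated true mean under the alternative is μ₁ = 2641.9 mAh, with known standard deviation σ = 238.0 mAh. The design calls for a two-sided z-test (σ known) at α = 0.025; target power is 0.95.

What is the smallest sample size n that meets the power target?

Standardized effect: d = |μ₁ − μ₀| / σ = |2641.9 − 2884.1| / 238.0 = 1.0176
Set Φ(δ − 2.241) = 0.95; then δ − 2.241 = Φ⁻¹(0.95) = 1.645, giving δ = 3.886.
(The Φ(−δ − z_{α/2}) term is vanishingly small for δ > 0 and is dropped in the standard sample-size formula.)
δ = d·√n ⇒ n = (δ/d)² = (3.886 / 1.0176)² = 14.58.
Rounding up, n = 15.

n = 15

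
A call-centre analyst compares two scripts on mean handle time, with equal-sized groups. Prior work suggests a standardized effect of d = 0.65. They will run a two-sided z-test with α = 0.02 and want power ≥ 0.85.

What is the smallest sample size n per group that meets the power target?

n = 54 per group

For power 0.85 need Φ(δ − z_{0.01}) = 0.85, so δ = z_{0.01} + z_{0.15} = 2.326 + 1.036 = 3.363.
(Ignoring the negligible lower-tail rejection probability gives the usual closed-form inversion.)
δ = d·√(n/2) ⇒ n = 2(δ/d)² = 2 × (3.363 / 0.65)² = 53.53.
Round up to the next whole unit.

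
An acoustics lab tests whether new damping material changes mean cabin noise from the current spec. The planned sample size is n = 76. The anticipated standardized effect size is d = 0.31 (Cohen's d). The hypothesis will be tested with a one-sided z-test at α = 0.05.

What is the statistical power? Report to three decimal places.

Noncentrality parameter: δ = d·√n = 0.31 × √76 = 2.7025
Critical value for a one-sided test at α = 0.05: z_α = 1.645.
Power = Φ(δ − 1.645) = Φ(1.058) = 0.8549.

Power ≈ 0.855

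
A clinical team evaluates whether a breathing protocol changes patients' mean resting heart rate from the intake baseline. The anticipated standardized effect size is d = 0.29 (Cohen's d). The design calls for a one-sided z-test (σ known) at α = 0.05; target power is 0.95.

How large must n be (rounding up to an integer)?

n = 129

Set Φ(δ − 1.645) = 0.95; then δ − 1.645 = Φ⁻¹(0.95) = 1.645, giving δ = 3.290.
δ = d·√n ⇒ n = (δ/d)² = (3.290 / 0.29)² = 128.68.
Round up to the next whole unit.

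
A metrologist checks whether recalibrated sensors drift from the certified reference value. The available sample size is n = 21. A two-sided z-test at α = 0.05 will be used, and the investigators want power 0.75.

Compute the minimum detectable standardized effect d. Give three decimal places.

d ≈ 0.575

Required noncentrality: δ = z_{0.025} + z_{0.25} = 1.960 + 0.674 = 2.634.
(Lower-tail contribution to power is negligible for δ > 0.)
δ = d·√n ⇒ d = δ/√n = 2.634/√21 = 0.5749.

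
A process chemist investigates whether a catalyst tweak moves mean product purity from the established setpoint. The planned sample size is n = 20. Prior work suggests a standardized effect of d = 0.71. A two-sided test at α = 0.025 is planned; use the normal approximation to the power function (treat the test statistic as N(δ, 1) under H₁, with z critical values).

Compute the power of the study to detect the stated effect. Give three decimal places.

Power ≈ 0.825

Noncentrality parameter: λ = d·√n = 0.71 × √20 = 3.1752
Critical value for a two-sided test at α = 0.025: z_{α/2} = 2.241.
Power = Φ(λ − 2.241) + Φ(−λ − 2.241) = Φ(0.934) + Φ(-5.417) = 0.8248 + 0.0000 = 0.8248.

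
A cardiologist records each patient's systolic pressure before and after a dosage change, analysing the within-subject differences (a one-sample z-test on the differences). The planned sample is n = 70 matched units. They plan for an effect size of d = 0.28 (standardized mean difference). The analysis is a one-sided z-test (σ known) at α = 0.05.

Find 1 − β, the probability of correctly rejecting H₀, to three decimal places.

Power ≈ 0.757

Noncentrality parameter: δ = d·√n = 0.28 × √70 = 2.3426
Critical value for a one-sided test at α = 0.05: z_α = 1.645.
Power = P(Z > 1.645 − δ) = Φ(0.698) = 0.7573.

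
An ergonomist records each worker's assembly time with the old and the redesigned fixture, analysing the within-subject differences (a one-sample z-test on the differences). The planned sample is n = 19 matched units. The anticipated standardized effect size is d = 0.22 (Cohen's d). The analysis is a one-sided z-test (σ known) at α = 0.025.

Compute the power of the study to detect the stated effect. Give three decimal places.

Power ≈ 0.158

Noncentrality parameter: δ = d·√n = 0.22 × √19 = 0.9590
Critical value for a one-sided test at α = 0.025: z_α = 1.960.
Power = P(Z > 1.960 − δ) = Φ(-1.001) = 0.1584.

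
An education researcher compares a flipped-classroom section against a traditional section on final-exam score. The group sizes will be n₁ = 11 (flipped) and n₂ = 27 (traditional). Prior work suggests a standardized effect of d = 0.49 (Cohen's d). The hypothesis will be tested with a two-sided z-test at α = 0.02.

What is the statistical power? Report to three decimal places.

Power ≈ 0.170

Noncentrality parameter: δ = d / √(1/n₁ + 1/n₂) = 0.49 / √(1/11 + 1/27) = 1.3699
Two-sided α = 0.02 → critical value z_{0.01} = 2.326.
Power = Φ(δ − 2.326) + Φ(−δ − 2.326) = Φ(-0.956) + Φ(-3.696) = 0.1694 + 0.0001 = 0.1695.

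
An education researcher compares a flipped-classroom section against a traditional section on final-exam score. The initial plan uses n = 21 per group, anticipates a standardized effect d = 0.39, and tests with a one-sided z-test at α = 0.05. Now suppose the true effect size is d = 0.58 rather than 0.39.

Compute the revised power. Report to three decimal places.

With d = 0.58: δ = d·√(n/2) = 0.58 × √(21/2) = 1.8794. Critical value z_{0.05} = 1.645.
Revised power = Φ(δ − 1.645) = Φ(0.235) = 0.5927.

Power ≈ 0.593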